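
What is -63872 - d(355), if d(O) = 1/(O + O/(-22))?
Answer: -476165782/7455 ≈ -63872.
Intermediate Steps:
d(O) = 22/(21*O) (d(O) = 1/(O + O*(-1/22)) = 1/(O - O/22) = 1/(21*O/22) = 22/(21*O))
-63872 - d(355) = -63872 - 22/(21*355) = -63872 - 1*22/7455 = -63872 - 22/7455 = -476165782/7455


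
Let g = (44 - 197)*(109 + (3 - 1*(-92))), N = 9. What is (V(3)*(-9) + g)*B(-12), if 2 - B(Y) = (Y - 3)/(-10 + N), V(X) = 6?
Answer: 406458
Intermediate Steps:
g = -31212 (g = -153*(109 + (3 + 92)) = -153*(109 + 95) = -153*204 = -31212)
B(Y) = -1 + Y (B(Y) = 2 - (Y - 3)/(-10 + 9) = 2 - (-3 + Y)/(-1) = 2 - (-3 + Y)*(-1) = 2 - (3 - Y) = 2 + (-3 + Y) = -1 + Y)
(V(3)*(-9) + g)*B(-12) = (6*(-9) - 31212)*(-1 - 12) = (-54 - 31212)*(-13) = -31266*(-13) = 406458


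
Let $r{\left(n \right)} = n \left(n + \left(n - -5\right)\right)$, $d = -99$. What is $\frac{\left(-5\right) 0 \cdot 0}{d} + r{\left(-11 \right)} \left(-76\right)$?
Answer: $-14212$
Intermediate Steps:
$r{\left(n \right)} = n \left(5 + 2 n\right)$ ($r{\left(n \right)} = n \left(n + \left(n + 5\right)\right) = n \left(n + \left(5 + n\right)\right) = n \left(5 + 2 n\right)$)
$\frac{\left(-5\right) 0 \cdot 0}{d} + r{\left(-11 \right)} \left(-76\right) = \frac{\left(-5\right) 0 \cdot 0}{-99} + - 11 \left(5 + 2 \left(-11\right)\right) \left(-76\right) = 0 \cdot 0 \left(- \frac{1}{99}\right) + - 11 \left(5 - 22\right) \left(-76\right) = 0 \left(- \frac{1}{99}\right) + \left(-11\right) \left(-17\right) \left(-76\right) = 0 + 187 \left(-76\right) = 0 - 14212 = -14212$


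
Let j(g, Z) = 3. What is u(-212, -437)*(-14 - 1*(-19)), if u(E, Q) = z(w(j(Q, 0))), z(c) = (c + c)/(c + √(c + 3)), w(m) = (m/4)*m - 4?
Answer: 490/29 + 140*√5/29 ≈ 27.691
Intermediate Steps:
w(m) = -4 + m²/4 (w(m) = (m*(¼))*m - 4 = (m/4)*m - 4 = m²/4 - 4 = -4 + m²/4)
z(c) = 2*c/(c + √(3 + c)) (z(c) = (2*c)/(c + √(3 + c)) = 2*c/(c + √(3 + c)))
u(E, Q) = -7/(2*(-7/4 + √5/2)) (u(E, Q) = 2*(-4 + (¼)*3²)/((-4 + (¼)*3²) + √(3 + (-4 + (¼)*3²))) = 2*(-4 + (¼)*9)/((-4 + (¼)*9) + √(3 + (-4 + (¼)*9))) = 2*(-4 + 9/4)/((-4 + 9/4) + √(3 + (-4 + 9/4))) = 2*(-7/4)/(-7/4 + √(3 - 7/4)) = 2*(-7/4)/(-7/4 + √(5/4)) = 2*(-7/4)/(-7/4 + √5/2) = -7/(2*(-7/4 + √5/2)))
u(-212, -437)*(-14 - 1*(-19)) = (98/29 + 28*√5/29)*(-14 - 1*(-19)) = (98/29 + 28*√5/29)*(-14 + 19) = (98/29 + 28*√5/29)*5 = 490/29 + 140*√5/29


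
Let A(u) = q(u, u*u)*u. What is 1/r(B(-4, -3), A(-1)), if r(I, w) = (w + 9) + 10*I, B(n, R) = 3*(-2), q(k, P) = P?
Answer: -1/52 ≈ -0.019231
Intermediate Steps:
A(u) = u³ (A(u) = (u*u)*u = u²*u = u³)
B(n, R) = -6
r(I, w) = 9 + w + 10*I (r(I, w) = (9 + w) + 10*I = 9 + w + 10*I)
1/r(B(-4, -3), A(-1)) = 1/(9 + (-1)³ + 10*(-6)) = 1/(9 - 1 - 60) = 1/(-52) = -1/52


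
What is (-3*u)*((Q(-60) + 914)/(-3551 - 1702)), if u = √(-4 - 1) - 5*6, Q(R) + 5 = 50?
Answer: -28770/1751 + 959*I*√5/1751 ≈ -16.431 + 1.2247*I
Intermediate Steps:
Q(R) = 45 (Q(R) = -5 + 50 = 45)
u = -30 + I*√5 (u = √(-5) - 30 = I*√5 - 30 = -30 + I*√5 ≈ -30.0 + 2.2361*I)
(-3*u)*((Q(-60) + 914)/(-3551 - 1702)) = (-3*(-30 + I*√5))*((45 + 914)/(-3551 - 1702)) = (90 - 3*I*√5)*(959/(-5253)) = (90 - 3*I*√5)*(959*(-1/5253)) = (90 - 3*I*√5)*(-959/5253) = -28770/1751 + 959*I*√5/1751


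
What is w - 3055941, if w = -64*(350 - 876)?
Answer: -3022277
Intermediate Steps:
w = 33664 (w = -64*(-526) = 33664)
w - 3055941 = 33664 - 3055941 = -3022277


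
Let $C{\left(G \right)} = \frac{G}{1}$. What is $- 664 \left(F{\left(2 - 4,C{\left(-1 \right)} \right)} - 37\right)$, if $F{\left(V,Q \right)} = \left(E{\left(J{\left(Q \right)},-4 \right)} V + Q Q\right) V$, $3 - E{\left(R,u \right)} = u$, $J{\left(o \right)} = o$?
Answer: $7304$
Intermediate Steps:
$E{\left(R,u \right)} = 3 - u$
$C{\left(G \right)} = G$ ($C{\left(G \right)} = G 1 = G$)
$F{\left(V,Q \right)} = V \left(Q^{2} + 7 V\right)$ ($F{\left(V,Q \right)} = \left(\left(3 - -4\right) V + Q Q\right) V = \left(\left(3 + 4\right) V + Q^{2}\right) V = \left(7 V + Q^{2}\right) V = \left(Q^{2} + 7 V\right) V = V \left(Q^{2} + 7 V\right)$)
$- 664 \left(F{\left(2 - 4,C{\left(-1 \right)} \right)} - 37\right) = - 664 \left(\left(2 - 4\right) \left(\left(-1\right)^{2} + 7 \left(2 - 4\right)\right) - 37\right) = - 664 \left(\left(2 - 4\right) \left(1 + 7 \left(2 - 4\right)\right) - 37\right) = - 664 \left(- 2 \left(1 + 7 \left(-2\right)\right) - 37\right) = - 664 \left(- 2 \left(1 - 14\right) - 37\right) = - 664 \left(\left(-2\right) \left(-13\right) - 37\right) = - 664 \left(26 - 37\right) = \left(-664\right) \left(-11\right) = 7304$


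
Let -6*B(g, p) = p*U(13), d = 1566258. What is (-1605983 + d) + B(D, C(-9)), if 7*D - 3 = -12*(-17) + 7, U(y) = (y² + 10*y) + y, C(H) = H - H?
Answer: -39725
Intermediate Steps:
C(H) = 0
U(y) = y² + 11*y
D = 214/7 (D = 3/7 + (-12*(-17) + 7)/7 = 3/7 + (204 + 7)/7 = 3/7 + (⅐)*211 = 3/7 + 211/7 = 214/7 ≈ 30.571)
B(g, p) = -52*p (B(g, p) = -p*13*(11 + 13)/6 = -p*13*24/6 = -p*312/6 = -52*p)
(-1605983 + d) + B(D, C(-9)) = (-1605983 + 1566258) - 52*0 = -39725 + 0 = -39725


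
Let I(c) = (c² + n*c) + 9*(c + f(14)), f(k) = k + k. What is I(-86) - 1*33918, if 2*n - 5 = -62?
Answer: -24593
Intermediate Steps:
f(k) = 2*k
n = -57/2 (n = 5/2 + (½)*(-62) = 5/2 - 31 = -57/2 ≈ -28.500)
I(c) = 252 + c² - 39*c/2 (I(c) = (c² - 57*c/2) + 9*(c + 2*14) = (c² - 57*c/2) + 9*(c + 28) = (c² - 57*c/2) + 9*(28 + c) = (c² - 57*c/2) + (252 + 9*c) = 252 + c² - 39*c/2)
I(-86) - 1*33918 = (252 + (-86)² - 39/2*(-86)) - 1*33918 = (252 + 7396 + 1677) - 33918 = 9325 - 33918 = -24593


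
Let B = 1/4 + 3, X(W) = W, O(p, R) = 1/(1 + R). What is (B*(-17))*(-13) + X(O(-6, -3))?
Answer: 2871/4 ≈ 717.75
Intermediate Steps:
B = 13/4 (B = 1/4 + 3 = 13/4 ≈ 3.2500)
(B*(-17))*(-13) + X(O(-6, -3)) = ((13/4)*(-17))*(-13) + 1/(1 - 3) = -221/4*(-13) + 1/(-2) = 2873/4 - 1/2 = 2871/4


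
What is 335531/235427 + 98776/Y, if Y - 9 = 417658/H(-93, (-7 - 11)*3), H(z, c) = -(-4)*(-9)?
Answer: -348567425159/49125845809 ≈ -7.0954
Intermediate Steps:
H(z, c) = -36 (H(z, c) = -1*36 = -36)
Y = -208667/18 (Y = 9 + 417658/(-36) = 9 + 417658*(-1/36) = 9 - 208829/18 = -208667/18 ≈ -11593.)
335531/235427 + 98776/Y = 335531/235427 + 98776/(-208667/18) = 335531*(1/235427) + 98776*(-18/208667) = 335531/235427 - 1777968/208667 = -348567425159/49125845809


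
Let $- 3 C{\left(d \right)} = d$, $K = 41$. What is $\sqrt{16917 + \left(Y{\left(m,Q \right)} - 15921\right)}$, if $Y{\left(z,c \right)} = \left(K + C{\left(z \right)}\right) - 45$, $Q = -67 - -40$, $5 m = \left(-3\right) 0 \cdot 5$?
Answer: $4 \sqrt{62} \approx 31.496$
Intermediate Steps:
$C{\left(d \right)} = - \frac{d}{3}$
$m = 0$ ($m = \frac{\left(-3\right) 0 \cdot 5}{5} = \frac{0 \cdot 5}{5} = \frac{1}{5} \cdot 0 = 0$)
$Q = -27$ ($Q = -67 + 40 = -27$)
$Y{\left(z,c \right)} = -4 - \frac{z}{3}$ ($Y{\left(z,c \right)} = \left(41 - \frac{z}{3}\right) - 45 = -4 - \frac{z}{3}$)
$\sqrt{16917 + \left(Y{\left(m,Q \right)} - 15921\right)} = \sqrt{16917 - 15925} = \sqrt{992} = 4 \sqrt{62}$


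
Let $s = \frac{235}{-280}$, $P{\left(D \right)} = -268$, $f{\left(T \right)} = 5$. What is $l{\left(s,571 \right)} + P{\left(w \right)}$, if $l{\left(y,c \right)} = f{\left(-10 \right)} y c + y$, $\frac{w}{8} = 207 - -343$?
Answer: $-2665$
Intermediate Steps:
$w = 4400$ ($w = 8 \left(207 - -343\right) = 8 \left(207 + 343\right) = 8 \cdot 550 = 4400$)
$s = - \frac{47}{56}$ ($s = 235 \left(- \frac{1}{280}\right) = - \frac{47}{56} \approx -0.83929$)
$l{\left(y,c \right)} = y + 5 c y$ ($l{\left(y,c \right)} = 5 y c + y = 5 c y + y = y + 5 c y$)
$l{\left(s,571 \right)} + P{\left(w \right)} = - \frac{47 \left(1 + 5 \cdot 571\right)}{56} - 268 = - \frac{47 \left(1 + 2855\right)}{56} - 268 = \left(- \frac{47}{56}\right) 2856 - 268 = -2397 - 268 = -2665$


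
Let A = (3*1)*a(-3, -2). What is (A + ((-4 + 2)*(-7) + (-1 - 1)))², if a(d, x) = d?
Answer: 9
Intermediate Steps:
A = -9 (A = (3*1)*(-3) = 3*(-3) = -9)
(A + ((-4 + 2)*(-7) + (-1 - 1)))² = (-9 + ((-4 + 2)*(-7) + (-1 - 1)))² = (-9 + (-2*(-7) - 2))² = (-9 + (14 - 2))² = (-9 + 12)² = 3² = 9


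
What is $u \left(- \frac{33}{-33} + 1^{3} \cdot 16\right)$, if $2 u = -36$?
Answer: $-306$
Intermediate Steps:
$u = -18$ ($u = \frac{1}{2} \left(-36\right) = -18$)
$u \left(- \frac{33}{-33} + 1^{3} \cdot 16\right) = - 18 \left(- \frac{33}{-33} + 1^{3} \cdot 16\right) = - 18 \left(\left(-33\right) \left(- \frac{1}{33}\right) + 1 \cdot 16\right) = - 18 \left(1 + 16\right) = \left(-18\right) 17 = -306$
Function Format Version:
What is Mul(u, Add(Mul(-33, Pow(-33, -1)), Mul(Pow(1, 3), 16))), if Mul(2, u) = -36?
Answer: -306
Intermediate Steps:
u = -18 (u = Mul(Rational(1, 2), -36) = -18)
Mul(u, Add(Mul(-33, Pow(-33, -1)), Mul(Pow(1, 3), 16))) = Mul(-18, Add(Mul(-33, Pow(-33, -1)), Mul(Pow(1, 3), 16))) = Mul(-18, Add(Mul(-33, Rational(-1, 33)), Mul(1, 16))) = Mul(-18, Add(1, 16)) = Mul(-18, 17) = -306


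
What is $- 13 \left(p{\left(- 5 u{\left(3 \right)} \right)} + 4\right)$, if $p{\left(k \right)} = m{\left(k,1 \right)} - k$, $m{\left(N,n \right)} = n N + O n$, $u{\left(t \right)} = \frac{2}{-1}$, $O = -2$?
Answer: $-26$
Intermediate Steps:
$u{\left(t \right)} = -2$ ($u{\left(t \right)} = 2 \left(-1\right) = -2$)
$m{\left(N,n \right)} = - 2 n + N n$ ($m{\left(N,n \right)} = n N - 2 n = N n - 2 n = - 2 n + N n$)
$p{\left(k \right)} = -2$ ($p{\left(k \right)} = 1 \left(-2 + k\right) - k = \left(-2 + k\right) - k = -2$)
$- 13 \left(p{\left(- 5 u{\left(3 \right)} \right)} + 4\right) = - 13 \left(-2 + 4\right) = \left(-13\right) 2 = -26$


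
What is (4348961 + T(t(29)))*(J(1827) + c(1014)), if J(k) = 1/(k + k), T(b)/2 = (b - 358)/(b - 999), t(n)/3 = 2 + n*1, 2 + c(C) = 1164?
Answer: 4182428749524251/827631 ≈ 5.0535e+9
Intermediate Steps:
c(C) = 1162 (c(C) = -2 + 1164 = 1162)
t(n) = 6 + 3*n (t(n) = 3*(2 + n*1) = 3*(2 + n) = 6 + 3*n)
T(b) = 2*(-358 + b)/(-999 + b) (T(b) = 2*((b - 358)/(b - 999)) = 2*((-358 + b)/(-999 + b)) = 2*(-358 + b)/(-999 + b))
J(k) = 1/(2*k)
(4348961 + T(t(29)))*(J(1827) + c(1014)) = (4348961 + 2*(-358 + (6 + 3*29))/(-999 + (6 + 3*29)))*((½)/1827 + 1162) = (4348961 + 2*(-358 + (6 + 87))/(-999 + (6 + 87)))*((½)*(1/1827) + 1162) = (4348961 + 2*(-358 + 93)/(-999 + 93))*(1/3654 + 1162) = (4348961 + 2*(-265)/(-906))*(4245949/3654) = (4348961 + 2*(-1/906)*(-265))*(4245949/3654) = (4348961 + 265/453)*(4245949/3654) = (1970079598/453)*(4245949/3654) = 4182428749524251/827631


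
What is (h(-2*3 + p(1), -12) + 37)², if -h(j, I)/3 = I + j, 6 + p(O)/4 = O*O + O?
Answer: 19321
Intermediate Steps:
p(O) = -24 + 4*O + 4*O² (p(O) = -24 + 4*(O*O + O) = -24 + 4*(O² + O) = -24 + 4*(O + O²) = -24 + (4*O + 4*O²) = -24 + 4*O + 4*O²)
h(j, I) = -3*I - 3*j (h(j, I) = -3*(I + j) = -3*I - 3*j)
(h(-2*3 + p(1), -12) + 37)² = ((-3*(-12) - 3*(-2*3 + (-24 + 4*1 + 4*1²))) + 37)² = ((36 - 3*(-6 + (-24 + 4 + 4*1))) + 37)² = ((36 - 3*(-6 + (-24 + 4 + 4))) + 37)² = ((36 - 3*(-6 - 16)) + 37)² = ((36 - 3*(-22)) + 37)² = ((36 + 66) + 37)² = (102 + 37)² = 139² = 19321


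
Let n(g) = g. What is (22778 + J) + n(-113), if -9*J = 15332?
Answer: 188653/9 ≈ 20961.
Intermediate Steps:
J = -15332/9 (J = -⅑*15332 = -15332/9 ≈ -1703.6)
(22778 + J) + n(-113) = (22778 - 15332/9) - 113 = 189670/9 - 113 = 188653/9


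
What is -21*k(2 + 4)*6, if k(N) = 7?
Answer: -882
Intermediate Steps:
-21*k(2 + 4)*6 = -21*7*6 = -147*6 = -882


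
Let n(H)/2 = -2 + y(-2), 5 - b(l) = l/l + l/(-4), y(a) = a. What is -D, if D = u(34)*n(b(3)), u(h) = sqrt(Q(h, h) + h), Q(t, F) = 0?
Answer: 8*sqrt(34) ≈ 46.648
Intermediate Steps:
b(l) = 4 + l/4 (b(l) = 5 - (l/l + l/(-4)) = 5 - (1 + l*(-1/4)) = 5 - (1 - l/4) = 5 + (-1 + l/4) = 4 + l/4)
n(H) = -8 (n(H) = 2*(-2 - 2) = 2*(-4) = -8)
u(h) = sqrt(h) (u(h) = sqrt(0 + h) = sqrt(h))
D = -8*sqrt(34) (D = sqrt(34)*(-8) = -8*sqrt(34) ≈ -46.648)
-D = -(-8)*sqrt(34) = 8*sqrt(34)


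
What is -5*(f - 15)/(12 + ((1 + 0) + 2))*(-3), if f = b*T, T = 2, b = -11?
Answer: -37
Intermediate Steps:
f = -22 (f = -11*2 = -22)
-5*(f - 15)/(12 + ((1 + 0) + 2))*(-3) = -5*(-22 - 15)/(12 + ((1 + 0) + 2))*(-3) = -(-185)/(12 + (1 + 2))*(-3) = -(-185)/(12 + 3)*(-3) = -(-185)/15*(-3) = -5*(-37/15)*(-3) = (37/3)*(-3) = -37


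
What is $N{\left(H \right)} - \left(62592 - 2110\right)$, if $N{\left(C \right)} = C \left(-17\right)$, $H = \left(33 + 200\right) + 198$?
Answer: $-67809$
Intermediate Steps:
$H = 431$ ($H = 233 + 198 = 431$)
$N{\left(C \right)} = - 17 C$
$N{\left(H \right)} - \left(62592 - 2110\right) = \left(-17\right) 431 - \left(62592 - 2110\right) = -7327 - 60482 = -67809$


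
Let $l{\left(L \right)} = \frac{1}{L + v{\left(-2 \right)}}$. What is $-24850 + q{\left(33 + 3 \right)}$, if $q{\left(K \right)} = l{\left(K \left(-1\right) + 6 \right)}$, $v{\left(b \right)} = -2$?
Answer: $- \frac{795201}{32} \approx -24850.0$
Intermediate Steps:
$l{\left(L \right)} = \frac{1}{-2 + L}$ ($l{\left(L \right)} = \frac{1}{L - 2} = \frac{1}{-2 + L}$)
$q{\left(K \right)} = \frac{1}{4 - K}$ ($q{\left(K \right)} = \frac{1}{-2 + \left(K \left(-1\right) + 6\right)} = \frac{1}{-2 - \left(-6 + K\right)} = \frac{1}{4 - K}$)
$-24850 + q{\left(33 + 3 \right)} = -24850 - \frac{1}{-4 + \left(33 + 3\right)} = -24850 - \frac{1}{-4 + 36} = -24850 - \frac{1}{32} = - \frac{795201}{32}$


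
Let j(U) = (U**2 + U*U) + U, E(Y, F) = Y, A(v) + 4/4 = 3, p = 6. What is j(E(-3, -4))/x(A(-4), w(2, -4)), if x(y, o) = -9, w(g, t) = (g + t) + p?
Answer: -5/3 ≈ -1.6667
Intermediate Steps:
A(v) = 2 (A(v) = -1 + 3 = 2)
w(g, t) = 6 + g + t (w(g, t) = (g + t) + 6 = 6 + g + t)
j(U) = U + 2*U**2 (j(U) = (U**2 + U**2) + U = 2*U**2 + U = U + 2*U**2)
j(E(-3, -4))/x(A(-4), w(2, -4)) = -3*(1 + 2*(-3))/(-9) = -3*(1 - 6)*(-1/9) = -3*(-5)*(-1/9) = 15*(-1/9) = -5/3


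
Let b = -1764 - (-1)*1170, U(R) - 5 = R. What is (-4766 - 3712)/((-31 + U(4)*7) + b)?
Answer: 4239/281 ≈ 15.085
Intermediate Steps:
U(R) = 5 + R
b = -594 (b = -1764 - 1*(-1170) = -1764 + 1170 = -594)
(-4766 - 3712)/((-31 + U(4)*7) + b) = (-4766 - 3712)/((-31 + (5 + 4)*7) - 594) = -8478/((-31 + 9*7) - 594) = -8478/((-31 + 63) - 594) = -8478/(32 - 594) = -8478/(-562) = -8478*(-1/562) = 4239/281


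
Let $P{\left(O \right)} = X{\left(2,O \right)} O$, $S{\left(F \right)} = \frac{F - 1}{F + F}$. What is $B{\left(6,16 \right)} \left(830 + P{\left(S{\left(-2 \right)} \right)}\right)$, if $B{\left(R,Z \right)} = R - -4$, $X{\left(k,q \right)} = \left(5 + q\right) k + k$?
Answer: $\frac{33605}{4} \approx 8401.3$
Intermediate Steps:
$S{\left(F \right)} = \frac{-1 + F}{2 F}$
$X{\left(k,q \right)} = k + k \left(5 + q\right)$ ($X{\left(k,q \right)} = k \left(5 + q\right) + k = k + k \left(5 + q\right)$)
$P{\left(O \right)} = O \left(12 + 2 O\right)$ ($P{\left(O \right)} = 2 \left(6 + O\right) O = \left(12 + 2 O\right) O = O \left(12 + 2 O\right)$)
$B{\left(R,Z \right)} = 4 + R$ ($B{\left(R,Z \right)} = R + 4 = 4 + R$)
$B{\left(6,16 \right)} \left(830 + P{\left(S{\left(-2 \right)} \right)}\right) = \left(4 + 6\right) \left(830 + 2 \frac{-1 - 2}{2 \left(-2\right)} \left(6 + \frac{-1 - 2}{2 \left(-2\right)}\right)\right) = 10 \left(830 + 2 \cdot \frac{1}{2} \left(- \frac{1}{2}\right) \left(-3\right) \left(6 + \frac{1}{2} \left(- \frac{1}{2}\right) \left(-3\right)\right)\right) = 10 \left(830 + 2 \cdot \frac{3}{4} \left(6 + \frac{3}{4}\right)\right) = 10 \left(830 + 2 \cdot \frac{3}{4} \cdot \frac{27}{4}\right) = 10 \left(830 + \frac{81}{8}\right) = 10 \cdot \frac{6721}{8} = \frac{33605}{4}$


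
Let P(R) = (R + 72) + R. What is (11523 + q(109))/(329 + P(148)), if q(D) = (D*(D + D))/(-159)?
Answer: 1808395/110823 ≈ 16.318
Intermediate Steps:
P(R) = 72 + 2*R (P(R) = (72 + R) + R = 72 + 2*R)
q(D) = -2*D²/159 (q(D) = (D*(2*D))*(-1/159) = (2*D²)*(-1/159) = -2*D²/159)
(11523 + q(109))/(329 + P(148)) = (11523 - 2/159*109²)/(329 + (72 + 2*148)) = (11523 - 2/159*11881)/(329 + (72 + 296)) = (11523 - 23762/159)/(329 + 368) = (1808395/159)/697 = (1808395/159)*(1/697) = 1808395/110823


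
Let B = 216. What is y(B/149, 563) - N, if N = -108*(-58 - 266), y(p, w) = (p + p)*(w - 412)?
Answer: -5148576/149 ≈ -34554.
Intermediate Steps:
y(p, w) = 2*p*(-412 + w) (y(p, w) = (2*p)*(-412 + w) = 2*p*(-412 + w))
N = 34992 (N = -108*(-324) = 34992)
y(B/149, 563) - N = 2*(216/149)*(-412 + 563) - 1*34992 = 2*(216*(1/149))*151 - 34992 = 2*(216/149)*151 - 34992 = 65232/149 - 34992 = -5148576/149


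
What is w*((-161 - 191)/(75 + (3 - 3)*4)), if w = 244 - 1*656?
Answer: 145024/75 ≈ 1933.7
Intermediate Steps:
w = -412 (w = 244 - 656 = -412)
w*((-161 - 191)/(75 + (3 - 3)*4)) = -412*(-161 - 191)/(75 + (3 - 3)*4) = -(-145024)/(75 + 0*4) = -(-145024)/(75 + 0) = -(-145024)/75 = -412*(-352/75) = 145024/75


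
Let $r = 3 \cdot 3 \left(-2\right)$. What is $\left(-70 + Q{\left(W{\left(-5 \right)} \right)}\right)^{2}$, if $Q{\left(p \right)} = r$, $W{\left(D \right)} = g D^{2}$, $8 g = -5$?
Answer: $7744$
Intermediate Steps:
$g = - \frac{5}{8}$ ($g = \frac{1}{8} \left(-5\right) = - \frac{5}{8} \approx -0.625$)
$W{\left(D \right)} = - \frac{5 D^{2}}{8}$
$r = -18$ ($r = 9 \left(-2\right) = -18$)
$Q{\left(p \right)} = -18$
$\left(-70 + Q{\left(W{\left(-5 \right)} \right)}\right)^{2} = \left(-70 - 18\right)^{2} = \left(-88\right)^{2} = 7744$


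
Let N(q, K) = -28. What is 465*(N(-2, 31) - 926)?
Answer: -443610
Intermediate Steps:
465*(N(-2, 31) - 926) = 465*(-28 - 926) = 465*(-954) = -443610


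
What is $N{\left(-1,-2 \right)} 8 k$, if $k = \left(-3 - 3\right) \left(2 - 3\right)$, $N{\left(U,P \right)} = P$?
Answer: $-96$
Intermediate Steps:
$k = 6$ ($k = \left(-6\right) \left(-1\right) = 6$)
$N{\left(-1,-2 \right)} 8 k = \left(-2\right) 8 \cdot 6 = \left(-16\right) 6 = -96$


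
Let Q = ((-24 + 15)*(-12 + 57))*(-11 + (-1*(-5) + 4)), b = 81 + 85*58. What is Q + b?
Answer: 5821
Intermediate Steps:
b = 5011 (b = 81 + 4930 = 5011)
Q = 810 (Q = (-9*45)*(-11 + (5 + 4)) = -405*(-11 + 9) = -405*(-2) = 810)
Q + b = 810 + 5011 = 5821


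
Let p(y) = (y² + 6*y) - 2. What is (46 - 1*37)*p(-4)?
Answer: -90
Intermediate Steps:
p(y) = -2 + y² + 6*y
(46 - 1*37)*p(-4) = (46 - 1*37)*(-2 + (-4)² + 6*(-4)) = (46 - 37)*(-2 + 16 - 24) = 9*(-10) = -90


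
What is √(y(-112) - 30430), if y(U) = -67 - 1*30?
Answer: 7*I*√623 ≈ 174.72*I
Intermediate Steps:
y(U) = -97 (y(U) = -67 - 30 = -97)
√(y(-112) - 30430) = √(-97 - 30430) = √(-30527) = 7*I*√623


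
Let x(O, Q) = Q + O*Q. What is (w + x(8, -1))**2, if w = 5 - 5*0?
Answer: 16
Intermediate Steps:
w = 5 (w = 5 + 0 = 5)
(w + x(8, -1))**2 = (5 - (1 + 8))**2 = (5 - 1*9)**2 = (5 - 9)**2 = (-4)**2 = 16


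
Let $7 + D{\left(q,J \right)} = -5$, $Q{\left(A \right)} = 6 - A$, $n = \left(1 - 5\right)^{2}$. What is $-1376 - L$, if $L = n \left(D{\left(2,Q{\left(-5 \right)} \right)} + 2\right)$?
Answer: $-1216$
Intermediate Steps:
$n = 16$ ($n = \left(-4\right)^{2} = 16$)
$D{\left(q,J \right)} = -12$ ($D{\left(q,J \right)} = -7 - 5 = -12$)
$L = -160$ ($L = 16 \left(-12 + 2\right) = 16 \left(-10\right) = -160$)
$-1376 - L = -1376 - -160 = -1376 + 160 = -1216$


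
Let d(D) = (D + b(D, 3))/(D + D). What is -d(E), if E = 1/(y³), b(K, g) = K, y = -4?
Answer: -1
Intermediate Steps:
E = -1/64 (E = 1/((-4)³) = 1/(-64) = -1/64 ≈ -0.015625)
d(D) = 1 (d(D) = (D + D)/(D + D) = (2*D)/((2*D)) = (2*D)*(1/(2*D)) = 1)
-d(E) = -1*1 = -1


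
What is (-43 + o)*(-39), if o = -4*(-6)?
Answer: 741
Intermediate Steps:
o = 24
(-43 + o)*(-39) = (-43 + 24)*(-39) = -19*(-39) = 741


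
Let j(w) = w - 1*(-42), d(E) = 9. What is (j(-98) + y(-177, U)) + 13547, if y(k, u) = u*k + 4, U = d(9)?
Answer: 11902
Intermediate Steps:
U = 9
y(k, u) = 4 + k*u (y(k, u) = k*u + 4 = 4 + k*u)
j(w) = 42 + w (j(w) = w + 42 = 42 + w)
(j(-98) + y(-177, U)) + 13547 = ((42 - 98) + (4 - 177*9)) + 13547 = (-56 + (4 - 1593)) + 13547 = (-56 - 1589) + 13547 = -1645 + 13547 = 11902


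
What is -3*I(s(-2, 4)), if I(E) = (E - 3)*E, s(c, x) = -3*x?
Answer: -540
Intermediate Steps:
I(E) = E*(-3 + E) (I(E) = (-3 + E)*E = E*(-3 + E))
-3*I(s(-2, 4)) = -3*(-3*4)*(-3 - 3*4) = -(-36)*(-3 - 12) = -(-36)*(-15) = -3*180 = -540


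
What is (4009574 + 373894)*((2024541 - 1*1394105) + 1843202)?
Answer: 10843113016584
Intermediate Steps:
(4009574 + 373894)*((2024541 - 1*1394105) + 1843202) = 4383468*((2024541 - 1394105) + 1843202) = 4383468*(630436 + 1843202) = 4383468*2473638 = 10843113016584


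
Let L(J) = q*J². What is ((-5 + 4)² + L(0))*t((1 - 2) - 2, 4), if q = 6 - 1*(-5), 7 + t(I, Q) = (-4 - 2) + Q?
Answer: -9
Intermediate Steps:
t(I, Q) = -13 + Q (t(I, Q) = -7 + ((-4 - 2) + Q) = -7 + (-6 + Q) = -13 + Q)
q = 11 (q = 6 + 5 = 11)
L(J) = 11*J²
((-5 + 4)² + L(0))*t((1 - 2) - 2, 4) = ((-5 + 4)² + 11*0²)*(-13 + 4) = ((-1)² + 11*0)*(-9) = (1 + 0)*(-9) = 1*(-9) = -9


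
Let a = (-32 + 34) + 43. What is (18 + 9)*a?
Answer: 1215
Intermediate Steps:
a = 45 (a = 2 + 43 = 45)
(18 + 9)*a = (18 + 9)*45 = 27*45 = 1215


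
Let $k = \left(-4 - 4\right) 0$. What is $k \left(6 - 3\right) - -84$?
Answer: $84$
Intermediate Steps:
$k = 0$ ($k = \left(-8\right) 0 = 0$)
$k \left(6 - 3\right) - -84 = 0 \left(6 - 3\right) - -84 = 0 \cdot 3 + 84 = 0 + 84 = 84$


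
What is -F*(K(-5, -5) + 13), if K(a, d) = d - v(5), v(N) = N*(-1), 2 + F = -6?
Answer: 104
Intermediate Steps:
F = -8 (F = -2 - 6 = -8)
v(N) = -N
K(a, d) = 5 + d (K(a, d) = d - (-1)*5 = d - 1*(-5) = d + 5 = 5 + d)
-F*(K(-5, -5) + 13) = -(-8)*((5 - 5) + 13) = -(-8)*(0 + 13) = -(-8)*13 = -1*(-104) = 104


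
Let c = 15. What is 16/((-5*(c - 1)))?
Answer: -8/35 ≈ -0.22857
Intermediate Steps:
16/((-5*(c - 1))) = 16/((-5*(15 - 1))) = 16/((-5*14)) = 16/(-70) = 16*(-1/70) = -8/35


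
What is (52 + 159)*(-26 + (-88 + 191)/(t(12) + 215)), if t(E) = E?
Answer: -1223589/227 ≈ -5390.3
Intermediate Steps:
(52 + 159)*(-26 + (-88 + 191)/(t(12) + 215)) = (52 + 159)*(-26 + (-88 + 191)/(12 + 215)) = 211*(-26 + 103/227) = 211*(-5799/227) = -1223589/227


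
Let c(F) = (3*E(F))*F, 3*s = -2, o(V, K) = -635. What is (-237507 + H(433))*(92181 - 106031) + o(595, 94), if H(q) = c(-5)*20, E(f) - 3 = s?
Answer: 3299166315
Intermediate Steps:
s = -⅔ (s = (⅓)*(-2) = -⅔ ≈ -0.66667)
E(f) = 7/3 (E(f) = 3 - ⅔ = 7/3)
c(F) = 7*F (c(F) = (3*(7/3))*F = 7*F)
H(q) = -700 (H(q) = (7*(-5))*20 = -35*20 = -700)
(-237507 + H(433))*(92181 - 106031) + o(595, 94) = (-237507 - 700)*(92181 - 106031) - 635 = -238207*(-13850) - 635 = 3299166950 - 635 = 3299166315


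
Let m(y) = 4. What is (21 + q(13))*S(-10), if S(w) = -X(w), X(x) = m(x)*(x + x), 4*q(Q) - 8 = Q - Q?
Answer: 1840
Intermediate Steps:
q(Q) = 2 (q(Q) = 2 + (Q - Q)/4 = 2 + (¼)*0 = 2 + 0 = 2)
X(x) = 8*x (X(x) = 4*(x + x) = 4*(2*x) = 8*x)
S(w) = -8*w
(21 + q(13))*S(-10) = (21 + 2)*(-8*(-10)) = 23*80 = 1840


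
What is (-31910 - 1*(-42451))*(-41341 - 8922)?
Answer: -529822283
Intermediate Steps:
(-31910 - 1*(-42451))*(-41341 - 8922) = (-31910 + 42451)*(-50263) = 10541*(-50263) = -529822283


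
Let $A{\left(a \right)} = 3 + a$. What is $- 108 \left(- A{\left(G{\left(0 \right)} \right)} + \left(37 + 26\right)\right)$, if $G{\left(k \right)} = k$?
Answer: $-6480$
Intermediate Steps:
$- 108 \left(- A{\left(G{\left(0 \right)} \right)} + \left(37 + 26\right)\right) = - 108 \left(- (3 + 0) + \left(37 + 26\right)\right) = - 108 \left(\left(-1\right) 3 + 63\right) = - 108 \left(-3 + 63\right) = \left(-108\right) 60 = -6480$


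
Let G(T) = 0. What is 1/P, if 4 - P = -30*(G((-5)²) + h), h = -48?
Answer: -1/1436 ≈ -0.00069638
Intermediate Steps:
P = -1436 (P = 4 - (-30)*(0 - 48) = 4 - (-30)*(-48) = 4 - 1*1440 = 4 - 1440 = -1436)
1/P = 1/(-1436) = -1/1436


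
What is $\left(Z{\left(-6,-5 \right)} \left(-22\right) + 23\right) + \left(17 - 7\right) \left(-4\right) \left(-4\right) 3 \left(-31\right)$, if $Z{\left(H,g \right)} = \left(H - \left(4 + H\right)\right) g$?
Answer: $-15297$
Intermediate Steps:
$Z{\left(H,g \right)} = - 4 g$
$\left(Z{\left(-6,-5 \right)} \left(-22\right) + 23\right) + \left(17 - 7\right) \left(-4\right) \left(-4\right) 3 \left(-31\right) = \left(\left(-4\right) \left(-5\right) \left(-22\right) + 23\right) + \left(17 - 7\right) \left(-4\right) \left(-4\right) 3 \left(-31\right) = \left(20 \left(-22\right) + 23\right) + 10 \cdot 16 \cdot 3 \left(-31\right) = \left(-440 + 23\right) + 10 \cdot 48 \left(-31\right) = -417 + 480 \left(-31\right) = -417 - 14880 = -15297$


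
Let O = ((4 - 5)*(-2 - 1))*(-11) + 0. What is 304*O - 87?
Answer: -10119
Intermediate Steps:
O = -33 (O = -1*(-3)*(-11) + 0 = 3*(-11) + 0 = -33 + 0 = -33)
304*O - 87 = 304*(-33) - 87 = -10032 - 87 = -10119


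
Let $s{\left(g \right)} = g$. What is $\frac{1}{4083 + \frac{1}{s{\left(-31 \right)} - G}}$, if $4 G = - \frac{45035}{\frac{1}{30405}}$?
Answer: $\frac{1369289051}{5590807195237} \approx 0.00024492$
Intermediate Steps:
$G = - \frac{1369289175}{4}$ ($G = \frac{\left(-45035\right) \frac{1}{\frac{1}{30405}}}{4} = \frac{\left(-45035\right) 30405}{4} = \frac{1}{4} \left(-1369289175\right) = - \frac{1369289175}{4} \approx -3.4232 \cdot 10^{8}$)
$\frac{1}{4083 + \frac{1}{s{\left(-31 \right)} - G}} = \frac{1}{4083 + \frac{1}{-31 - - \frac{1369289175}{4}}} = \frac{1}{4083 + \frac{1}{-31 + \frac{1369289175}{4}}} = \frac{1}{4083 + \frac{1}{\frac{1369289051}{4}}} = \frac{1}{4083 + \frac{4}{1369289051}} = \frac{1}{\frac{5590807195237}{1369289051}} = \frac{1369289051}{5590807195237}$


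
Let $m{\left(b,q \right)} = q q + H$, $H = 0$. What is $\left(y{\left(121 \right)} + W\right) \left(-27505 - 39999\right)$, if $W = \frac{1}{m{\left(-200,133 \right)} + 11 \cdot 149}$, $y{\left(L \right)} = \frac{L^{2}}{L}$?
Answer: $- \frac{9866928891}{1208} \approx -8.168 \cdot 10^{6}$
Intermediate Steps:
$m{\left(b,q \right)} = q^{2}$ ($m{\left(b,q \right)} = q q + 0 = q^{2} + 0 = q^{2}$)
$y{\left(L \right)} = L$
$W = \frac{1}{19328}$ ($W = \frac{1}{133^{2} + 11 \cdot 149} = \frac{1}{17689 + 1639} = \frac{1}{19328} \approx 5.1738 \cdot 10^{-5}$)
$\left(y{\left(121 \right)} + W\right) \left(-27505 - 39999\right) = \left(121 + \frac{1}{19328}\right) \left(-27505 - 39999\right) = \frac{2338689}{19328} \left(-67504\right) = - \frac{9866928891}{1208}$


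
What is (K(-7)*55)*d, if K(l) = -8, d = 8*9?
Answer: -31680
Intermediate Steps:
d = 72
(K(-7)*55)*d = -8*55*72 = -440*72 = -31680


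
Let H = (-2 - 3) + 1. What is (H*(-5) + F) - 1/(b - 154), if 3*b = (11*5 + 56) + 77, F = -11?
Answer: 2469/274 ≈ 9.0110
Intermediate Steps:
H = -4 (H = -5 + 1 = -4)
b = 188/3 (b = ((11*5 + 56) + 77)/3 = ((55 + 56) + 77)/3 = (111 + 77)/3 = (⅓)*188 = 188/3 ≈ 62.667)
(H*(-5) + F) - 1/(b - 154) = (-4*(-5) - 11) - 1/(188/3 - 154) = (20 - 11) - 1/(-274/3) = 9 - 1*(-3/274) = 9 + 3/274 = 2469/274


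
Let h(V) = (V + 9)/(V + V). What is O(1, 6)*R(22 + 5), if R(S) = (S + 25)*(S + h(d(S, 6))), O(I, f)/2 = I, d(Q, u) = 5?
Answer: 14768/5 ≈ 2953.6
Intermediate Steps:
h(V) = (9 + V)/(2*V) (h(V) = (9 + V)/((2*V)) = (9 + V)*(1/(2*V)) = (9 + V)/(2*V))
O(I, f) = 2*I
R(S) = (25 + S)*(7/5 + S) (R(S) = (S + 25)*(S + (1/2)*(9 + 5)/5) = (25 + S)*(S + (1/2)*(1/5)*14) = (25 + S)*(S + 7/5) = (25 + S)*(7/5 + S))
O(1, 6)*R(22 + 5) = (2*1)*(35 + (22 + 5)**2 + 132*(22 + 5)/5) = 2*(35 + 27**2 + (132/5)*27) = 2*(35 + 729 + 3564/5) = 2*(7384/5) = 14768/5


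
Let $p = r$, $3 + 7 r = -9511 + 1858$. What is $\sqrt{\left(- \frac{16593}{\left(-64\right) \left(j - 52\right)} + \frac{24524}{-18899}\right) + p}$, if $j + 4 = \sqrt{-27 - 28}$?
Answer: $\frac{\sqrt{132293} \sqrt{\frac{521382022357 - 9271194368 i \sqrt{55}}{-56 + i \sqrt{55}}}}{1058344} \approx 0.0090857 - 33.16 i$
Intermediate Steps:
$j = -4 + i \sqrt{55}$ ($j = -4 + \sqrt{-27 - 28} = -4 + \sqrt{-55} = -4 + i \sqrt{55} \approx -4.0 + 7.4162 i$)
$r = - \frac{7656}{7}$ ($r = - \frac{3}{7} + \frac{-9511 + 1858}{7} = - \frac{3}{7} + \frac{1}{7} \left(-7653\right) = - \frac{3}{7} - \frac{7653}{7} = - \frac{7656}{7} \approx -1093.7$)
$p = - \frac{7656}{7} \approx -1093.7$
$\sqrt{\left(- \frac{16593}{\left(-64\right) \left(j - 52\right)} + \frac{24524}{-18899}\right) + p} = \sqrt{\left(- \frac{16593}{\left(-64\right) \left(\left(-4 + i \sqrt{55}\right) - 52\right)} + \frac{24524}{-18899}\right) - \frac{7656}{7}} = \sqrt{\left(- \frac{16593}{\left(-64\right) \left(-56 + i \sqrt{55}\right)} + 24524 \left(- \frac{1}{18899}\right)\right) - \frac{7656}{7}} = \sqrt{\left(- \frac{16593}{3584 - 64 i \sqrt{55}} - \frac{24524}{18899}\right) - \frac{7656}{7}} = \sqrt{\left(- \frac{24524}{18899} - \frac{16593}{3584 - 64 i \sqrt{55}}\right) - \frac{7656}{7}} = \sqrt{- \frac{144862412}{132293} - \frac{16593}{3584 - 64 i \sqrt{55}}}$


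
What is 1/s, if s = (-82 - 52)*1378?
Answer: -1/184652 ≈ -5.4156e-6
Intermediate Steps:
s = -184652 (s = -134*1378 = -184652)
1/s = 1/(-184652) = -1/184652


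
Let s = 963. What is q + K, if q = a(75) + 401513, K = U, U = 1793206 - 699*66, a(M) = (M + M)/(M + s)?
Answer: 371705230/173 ≈ 2.1486e+6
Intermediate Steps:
a(M) = 2*M/(963 + M) (a(M) = (M + M)/(M + 963) = (2*M)/(963 + M) = 2*M/(963 + M))
U = 1747072 (U = 1793206 - 1*46134 = 1793206 - 46134 = 1747072)
K = 1747072
q = 69461774/173 (q = 2*75/(963 + 75) + 401513 = 2*75/1038 + 401513 = 2*75*(1/1038) + 401513 = 25/173 + 401513 = 69461774/173 ≈ 4.0151e+5)
q + K = 69461774/173 + 1747072 = 371705230/173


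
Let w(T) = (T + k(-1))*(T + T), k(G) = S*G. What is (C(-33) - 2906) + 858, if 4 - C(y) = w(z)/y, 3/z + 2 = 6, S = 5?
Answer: -179889/88 ≈ -2044.2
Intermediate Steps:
k(G) = 5*G
z = ¾ (z = 3/(-2 + 6) = 3/4 = 3*(¼) = ¾ ≈ 0.75000)
w(T) = 2*T*(-5 + T) (w(T) = (T + 5*(-1))*(T + T) = (T - 5)*(2*T) = (-5 + T)*(2*T) = 2*T*(-5 + T))
C(y) = 4 + 51/(8*y) (C(y) = 4 - 2*(¾)*(-5 + ¾)/y = 4 - 2*(¾)*(-17/4)/y = 4 - (-51)/(8*y) = 4 + 51/(8*y))
(C(-33) - 2906) + 858 = ((4 + (51/8)/(-33)) - 2906) + 858 = ((4 + (51/8)*(-1/33)) - 2906) + 858 = ((4 - 17/88) - 2906) + 858 = (335/88 - 2906) + 858 = -255393/88 + 858 = -179889/88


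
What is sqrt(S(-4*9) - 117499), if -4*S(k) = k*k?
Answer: I*sqrt(117823) ≈ 343.25*I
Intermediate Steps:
S(k) = -k**2/4 (S(k) = -k*k/4 = -k**2/4)
sqrt(S(-4*9) - 117499) = sqrt(-(-4*9)**2/4 - 117499) = sqrt(-1/4*(-36)**2 - 117499) = sqrt(-1/4*1296 - 117499) = sqrt(-324 - 117499) = sqrt(-117823) = I*sqrt(117823)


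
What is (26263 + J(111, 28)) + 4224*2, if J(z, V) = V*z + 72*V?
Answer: 39835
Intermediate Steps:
J(z, V) = 72*V + V*z
(26263 + J(111, 28)) + 4224*2 = (26263 + 28*(72 + 111)) + 4224*2 = (26263 + 28*183) + 8448 = (26263 + 5124) + 8448 = 31387 + 8448 = 39835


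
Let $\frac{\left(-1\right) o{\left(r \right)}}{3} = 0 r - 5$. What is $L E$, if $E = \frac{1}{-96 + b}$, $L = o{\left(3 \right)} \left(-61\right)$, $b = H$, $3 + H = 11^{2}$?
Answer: $- \frac{915}{22} \approx -41.591$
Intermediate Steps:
$o{\left(r \right)} = 15$ ($o{\left(r \right)} = - 3 \left(0 r - 5\right) = - 3 \left(0 - 5\right) = \left(-3\right) \left(-5\right) = 15$)
$H = 118$ ($H = -3 + 11^{2} = -3 + 121 = 118$)
$b = 118$
$L = -915$ ($L = 15 \left(-61\right) = -915$)
$E = \frac{1}{22}$ ($E = \frac{1}{-96 + 118} = \frac{1}{22} \approx 0.045455$)
$L E = \left(-915\right) \frac{1}{22} = - \frac{915}{22}$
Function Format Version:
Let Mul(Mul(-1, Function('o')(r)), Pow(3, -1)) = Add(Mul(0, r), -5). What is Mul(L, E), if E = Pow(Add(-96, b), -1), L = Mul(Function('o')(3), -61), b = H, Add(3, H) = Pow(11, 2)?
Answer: Rational(-915, 22) ≈ -41.591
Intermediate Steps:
Function('o')(r) = 15 (Function('o')(r) = Mul(-3, Add(Mul(0, r), -5)) = Mul(-3, Add(0, -5)) = Mul(-3, -5) = 15)
H = 118 (H = Add(-3, Pow(11, 2)) = Add(-3, 121) = 118)
b = 118
L = -915 (L = Mul(15, -61) = -915)
E = Rational(1, 22) (E = Pow(Add(-96, 118), -1) = Pow(22, -1) = Rational(1, 22) ≈ 0.045455)
Mul(L, E) = Mul(-915, Rational(1, 22)) = Rational(-915, 22)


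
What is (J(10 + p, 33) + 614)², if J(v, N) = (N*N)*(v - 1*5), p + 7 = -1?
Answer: 7038409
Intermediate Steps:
p = -8 (p = -7 - 1 = -8)
J(v, N) = N²*(-5 + v) (J(v, N) = N²*(v - 5) = N²*(-5 + v))
(J(10 + p, 33) + 614)² = (33²*(-5 + (10 - 8)) + 614)² = (1089*(-5 + 2) + 614)² = (1089*(-3) + 614)² = (-3267 + 614)² = (-2653)² = 7038409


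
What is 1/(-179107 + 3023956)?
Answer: 1/2844849 ≈ 3.5151e-7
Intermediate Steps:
1/(-179107 + 3023956) = 1/2844849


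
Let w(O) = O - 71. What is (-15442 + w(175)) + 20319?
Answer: 4981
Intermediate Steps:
w(O) = -71 + O
(-15442 + w(175)) + 20319 = (-15442 + (-71 + 175)) + 20319 = (-15442 + 104) + 20319 = -15338 + 20319 = 4981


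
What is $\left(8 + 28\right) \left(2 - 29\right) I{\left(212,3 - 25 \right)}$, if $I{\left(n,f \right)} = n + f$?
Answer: $-184680$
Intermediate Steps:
$I{\left(n,f \right)} = f + n$
$\left(8 + 28\right) \left(2 - 29\right) I{\left(212,3 - 25 \right)} = \left(8 + 28\right) \left(2 - 29\right) \left(\left(3 - 25\right) + 212\right) = 36 \left(-27\right) \left(-22 + 212\right) = \left(-972\right) 190 = -184680$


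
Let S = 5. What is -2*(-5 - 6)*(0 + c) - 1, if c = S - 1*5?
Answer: -1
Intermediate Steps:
c = 0 (c = 5 - 1*5 = 5 - 5 = 0)
-2*(-5 - 6)*(0 + c) - 1 = -2*(-5 - 6)*(0 + 0) - 1 = -(-22)*0 - 1 = -2*0 - 1 = 0 - 1 = -1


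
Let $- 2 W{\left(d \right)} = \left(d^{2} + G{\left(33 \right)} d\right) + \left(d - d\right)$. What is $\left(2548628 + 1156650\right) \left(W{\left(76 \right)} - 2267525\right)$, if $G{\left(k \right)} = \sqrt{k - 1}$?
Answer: $-8412511339814 - 563202256 \sqrt{2} \approx -8.4133 \cdot 10^{12}$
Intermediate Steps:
$G{\left(k \right)} = \sqrt{-1 + k}$
$W{\left(d \right)} = - \frac{d^{2}}{2} - 2 d \sqrt{2}$ ($W{\left(d \right)} = - \frac{\left(d^{2} + \sqrt{-1 + 33} d\right) + \left(d - d\right)}{2} = - \frac{\left(d^{2} + \sqrt{32} d\right) + 0}{2} = - \frac{\left(d^{2} + 4 \sqrt{2} d\right) + 0}{2} = - \frac{\left(d^{2} + 4 d \sqrt{2}\right) + 0}{2} = - \frac{d^{2} + 4 d \sqrt{2}}{2} = - \frac{d^{2}}{2} - 2 d \sqrt{2}$)
$\left(2548628 + 1156650\right) \left(W{\left(76 \right)} - 2267525\right) = \left(2548628 + 1156650\right) \left(\left(- \frac{1}{2}\right) 76 \left(76 + 4 \sqrt{2}\right) - 2267525\right) = 3705278 \left(\left(-2888 - 152 \sqrt{2}\right) - 2267525\right) = 3705278 \left(-2270413 - 152 \sqrt{2}\right) = -8412511339814 - 563202256 \sqrt{2}$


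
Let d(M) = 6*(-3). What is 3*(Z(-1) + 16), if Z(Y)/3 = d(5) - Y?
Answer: -105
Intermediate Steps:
d(M) = -18
Z(Y) = -54 - 3*Y (Z(Y) = 3*(-18 - Y) = -54 - 3*Y)
3*(Z(-1) + 16) = 3*((-54 - 3*(-1)) + 16) = 3*((-54 + 3) + 16) = 3*(-51 + 16) = 3*(-35) = -105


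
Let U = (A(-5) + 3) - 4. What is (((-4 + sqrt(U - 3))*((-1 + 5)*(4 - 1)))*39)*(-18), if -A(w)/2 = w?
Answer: 33696 - 8424*sqrt(6) ≈ 13062.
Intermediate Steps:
A(w) = -2*w
U = 9 (U = (-2*(-5) + 3) - 4 = (10 + 3) - 4 = 13 - 4 = 9)
(((-4 + sqrt(U - 3))*((-1 + 5)*(4 - 1)))*39)*(-18) = (((-4 + sqrt(9 - 3))*((-1 + 5)*(4 - 1)))*39)*(-18) = (((-4 + sqrt(6))*(4*3))*39)*(-18) = (((-4 + sqrt(6))*12)*39)*(-18) = ((-48 + 12*sqrt(6))*39)*(-18) = (-1872 + 468*sqrt(6))*(-18) = 33696 - 8424*sqrt(6)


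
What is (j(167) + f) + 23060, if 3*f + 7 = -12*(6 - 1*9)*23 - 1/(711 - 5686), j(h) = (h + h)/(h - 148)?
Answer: 2207276498/94525 ≈ 23351.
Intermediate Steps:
j(h) = 2*h/(-148 + h) (j(h) = (2*h)/(-148 + h) = 2*h/(-148 + h))
f = 1361492/4975 (f = -7/3 + (-12*(6 - 1*9)*23 - 1/(711 - 5686))/3 = -7/3 + (-12*(6 - 9)*23 - 1/(-4975))/3 = -7/3 + (-12*(-3)*23 - 1*(-1/4975))/3 = -7/3 + (36*23 + 1/4975)/3 = -7/3 + (828 + 1/4975)/3 = -7/3 + (1/3)*(4119301/4975) = -7/3 + 4119301/14925 = 1361492/4975 ≈ 273.67)
(j(167) + f) + 23060 = (2*167/(-148 + 167) + 1361492/4975) + 23060 = (2*167/19 + 1361492/4975) + 23060 = (2*167*(1/19) + 1361492/4975) + 23060 = (334/19 + 1361492/4975) + 23060 = 27529998/94525 + 23060 = 2207276498/94525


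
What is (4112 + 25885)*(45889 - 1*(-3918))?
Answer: 1494060579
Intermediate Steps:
(4112 + 25885)*(45889 - 1*(-3918)) = 29997*(45889 + 3918) = 29997*49807 = 1494060579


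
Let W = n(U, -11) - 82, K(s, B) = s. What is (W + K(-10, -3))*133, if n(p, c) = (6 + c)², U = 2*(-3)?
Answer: -8911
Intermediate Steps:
U = -6
W = -57 (W = (6 - 11)² - 82 = (-5)² - 82 = 25 - 82 = -57)
(W + K(-10, -3))*133 = (-57 - 10)*133 = -67*133 = -8911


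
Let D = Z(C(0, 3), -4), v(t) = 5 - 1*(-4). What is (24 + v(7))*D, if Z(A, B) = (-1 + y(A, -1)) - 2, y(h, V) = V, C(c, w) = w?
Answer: -132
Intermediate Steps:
Z(A, B) = -4 (Z(A, B) = (-1 - 1) - 2 = -2 - 2 = -4)
v(t) = 9 (v(t) = 5 + 4 = 9)
D = -4
(24 + v(7))*D = (24 + 9)*(-4) = 33*(-4) = -132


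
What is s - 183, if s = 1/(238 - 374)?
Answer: -24889/136 ≈ -183.01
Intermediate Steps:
s = -1/136 (s = 1/(-136) = -1/136 ≈ -0.0073529)
s - 183 = -1/136 - 183 = -24889/136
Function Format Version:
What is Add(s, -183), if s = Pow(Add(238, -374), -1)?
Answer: Rational(-24889, 136) ≈ -183.01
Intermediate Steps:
s = Rational(-1, 136) (s = Pow(-136, -1) = Rational(-1, 136) ≈ -0.0073529)
Add(s, -183) = Add(Rational(-1, 136), -183) = Rational(-24889, 136)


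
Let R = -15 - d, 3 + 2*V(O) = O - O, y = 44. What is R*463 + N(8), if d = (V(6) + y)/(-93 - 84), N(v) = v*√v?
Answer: -2419175/354 + 16*√2 ≈ -6811.2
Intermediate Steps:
V(O) = -3/2 (V(O) = -3/2 + (O - O)/2 = -3/2 + (½)*0 = -3/2 + 0 = -3/2)
N(v) = v^(3/2)
d = -85/354 (d = (-3/2 + 44)/(-93 - 84) = (85/2)/(-177) = (85/2)*(-1/177) = -85/354 ≈ -0.24011)
R = -5225/354 (R = -15 - 1*(-85/354) = -15 + 85/354 = -5225/354 ≈ -14.760)
R*463 + N(8) = -5225/354*463 + 8^(3/2) = -2419175/354 + 16*√2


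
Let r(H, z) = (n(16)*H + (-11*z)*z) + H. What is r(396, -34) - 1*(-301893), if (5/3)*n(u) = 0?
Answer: 289573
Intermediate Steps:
n(u) = 0 (n(u) = (3/5)*0 = 0)
r(H, z) = H - 11*z**2 (r(H, z) = (0*H + (-11*z)*z) + H = (0 - 11*z**2) + H = -11*z**2 + H = H - 11*z**2)
r(396, -34) - 1*(-301893) = (396 - 11*(-34)**2) - 1*(-301893) = (396 - 11*1156) + 301893 = (396 - 12716) + 301893 = -12320 + 301893 = 289573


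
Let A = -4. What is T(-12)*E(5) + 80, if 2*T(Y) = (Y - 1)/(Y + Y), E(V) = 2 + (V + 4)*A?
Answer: 1699/24 ≈ 70.792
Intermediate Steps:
E(V) = -14 - 4*V (E(V) = 2 + (V + 4)*(-4) = 2 + (4 + V)*(-4) = 2 + (-16 - 4*V) = -14 - 4*V)
T(Y) = (-1 + Y)/(4*Y) (T(Y) = ((Y - 1)/(Y + Y))/2 = ((-1 + Y)/((2*Y)))/2 = ((-1 + Y)*(1/(2*Y)))/2 = ((-1 + Y)/(2*Y))/2 = (-1 + Y)/(4*Y))
T(-12)*E(5) + 80 = ((¼)*(-1 - 12)/(-12))*(-14 - 4*5) + 80 = ((¼)*(-1/12)*(-13))*(-14 - 20) + 80 = (13/48)*(-34) + 80 = -221/24 + 80 = 1699/24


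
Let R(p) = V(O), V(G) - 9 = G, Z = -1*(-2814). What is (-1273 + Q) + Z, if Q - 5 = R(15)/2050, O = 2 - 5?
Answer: 1584653/1025 ≈ 1546.0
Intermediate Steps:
Z = 2814
O = -3
V(G) = 9 + G
R(p) = 6 (R(p) = 9 - 3 = 6)
Q = 5128/1025 (Q = 5 + 6/2050 = 5 + 6*(1/2050) = 5 + 3/1025 = 5128/1025 ≈ 5.0029)
(-1273 + Q) + Z = (-1273 + 5128/1025) + 2814 = -1299697/1025 + 2814 = 1584653/1025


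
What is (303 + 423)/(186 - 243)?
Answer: -242/19 ≈ -12.737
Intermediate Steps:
(303 + 423)/(186 - 243) = 726/(-57) = 726*(-1/57) = -242/19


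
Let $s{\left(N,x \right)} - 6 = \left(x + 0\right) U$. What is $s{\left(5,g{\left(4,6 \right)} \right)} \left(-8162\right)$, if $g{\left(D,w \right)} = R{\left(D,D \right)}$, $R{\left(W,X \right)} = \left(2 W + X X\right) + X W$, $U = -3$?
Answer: $930468$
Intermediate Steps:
$R{\left(W,X \right)} = X^{2} + 2 W + W X$ ($R{\left(W,X \right)} = \left(2 W + X^{2}\right) + W X = \left(X^{2} + 2 W\right) + W X = X^{2} + 2 W + W X$)
$g{\left(D,w \right)} = 2 D + 2 D^{2}$ ($g{\left(D,w \right)} = D^{2} + 2 D + D D = D^{2} + 2 D + D^{2} = 2 D + 2 D^{2}$)
$s{\left(N,x \right)} = 6 - 3 x$ ($s{\left(N,x \right)} = 6 + \left(x + 0\right) \left(-3\right) = 6 + x \left(-3\right) = 6 - 3 x$)
$s{\left(5,g{\left(4,6 \right)} \right)} \left(-8162\right) = \left(6 - 3 \cdot 2 \cdot 4 \left(1 + 4\right)\right) \left(-8162\right) = \left(6 - 3 \cdot 2 \cdot 4 \cdot 5\right) \left(-8162\right) = \left(6 - 120\right) \left(-8162\right) = \left(-114\right) \left(-8162\right) = 930468$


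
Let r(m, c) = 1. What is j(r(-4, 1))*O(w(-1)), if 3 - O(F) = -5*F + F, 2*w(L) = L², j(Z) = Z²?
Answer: 5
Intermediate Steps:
w(L) = L²/2
O(F) = 3 + 4*F (O(F) = 3 - (-5*F + F) = 3 - (-4)*F = 3 + 4*F)
j(r(-4, 1))*O(w(-1)) = 1²*(3 + 4*((½)*(-1)²)) = 1*(3 + 4*((½)*1)) = 1*(3 + 4*(½)) = 1*(3 + 2) = 1*5 = 5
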